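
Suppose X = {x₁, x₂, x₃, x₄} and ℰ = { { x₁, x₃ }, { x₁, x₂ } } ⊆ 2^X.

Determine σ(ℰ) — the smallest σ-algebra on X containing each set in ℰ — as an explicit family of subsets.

Start: ℰ ∪ {∅, X} = { {}, { x₁, x₂ }, { x₁, x₃ }, X }.
Pass 1. New:
  { x₂, x₄ }  = { x₁, x₃ }ᶜ
  { x₃, x₄ }  = { x₁, x₂ }ᶜ
  { x₁, x₂, x₃ }  = { x₁, x₂ } ∪ { x₁, x₃ }
Pass 2. New:
  { x₄ }  = { x₁, x₂, x₃ }ᶜ
  { x₁, x₂, x₄ }  = { x₁, x₂ } ∪ { x₂, x₄ }
  { x₁, x₃, x₄ }  = { x₃, x₄ } ∪ { x₁, x₃ }
  { x₂, x₃, x₄ }  = { x₃, x₄ } ∪ { x₂, x₄ }
Pass 3 adds 3:
  { x₁ }  = { x₂, x₃, x₄ }ᶜ
  { x₂ }  = { x₁, x₃, x₄ }ᶜ
  { x₃ }  = { x₁, x₂, x₄ }ᶜ
Pass 4 adds 2:
  { x₁, x₄ }  = { x₄ } ∪ { x₁ }
  { x₂, x₃ }  = { x₃ } ∪ { x₂ }
Pass 5: no new sets; the family is a σ-algebra.

Therefore σ(ℰ) = { {}, { x₁ }, { x₂ }, { x₃ }, { x₄ }, { x₁, x₂ }, { x₁, x₃ }, { x₁, x₄ }, { x₂, x₃ }, { x₂, x₄ }, { x₃, x₄ }, { x₁, x₂, x₃ }, { x₁, x₂, x₄ }, { x₁, x₃, x₄ }, { x₂, x₃, x₄ }, X } (|σ(ℰ)| = 16).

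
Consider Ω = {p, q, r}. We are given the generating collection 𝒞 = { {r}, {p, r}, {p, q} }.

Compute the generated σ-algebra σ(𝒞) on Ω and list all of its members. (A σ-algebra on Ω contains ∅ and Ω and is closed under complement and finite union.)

Seed the family with 𝒞 together with ∅ and Ω: { ∅, {r}, {p, q}, {p, r}, Ω }.
Round 1: +1 →
  {q}  = ᶜ of {p, r}
  |family| = 6
Round 2: 1 new —
  {q, r}  = {r} ∪ {q}
  |family| = 7
Round 3. New:
  {p}  = ᶜ of {q, r}
  |family| = 8
Round 4: no new sets; the family is a σ-algebra.

σ(𝒞) = { ∅, {p}, {q}, {r}, {p, q}, {p, r}, {q, r}, Ω }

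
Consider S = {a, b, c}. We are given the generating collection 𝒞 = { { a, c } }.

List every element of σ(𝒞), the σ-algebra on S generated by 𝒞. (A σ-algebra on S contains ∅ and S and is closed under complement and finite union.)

Answer: σ(𝒞) = { {  }, { b }, { a, c }, S }

Trace:
Initial family (3 sets): { {  }, { a, c }, S }.
Pass 1. New:
  { b }  = S∖{ a, c }
  [4 total]
Pass 2: already closed under ᶜ and ∪.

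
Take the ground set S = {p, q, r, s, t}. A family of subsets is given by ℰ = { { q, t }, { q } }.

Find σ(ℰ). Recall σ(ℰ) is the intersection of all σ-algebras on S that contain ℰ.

Take S₀ = ℰ ∪ {∅, S} = { {  }, { q }, { q, t }, S }.
Pass 1: +2 →
  { p, r, s }  = S∖{ q, t }
  { p, r, s, t }  = S∖{ q }
  (now 6)
Pass 2 (1 new):
  { p, q, r, s }  = { p, r, s } ∪ { q }
  (now 7)
Pass 3 adds 1:
  { t }  = S∖{ p, q, r, s }
  (now 8)
Pass 4: already closed under ᶜ and ∪.

Therefore σ(ℰ) = { {  }, { q }, { t }, { q, t }, { p, r, s }, { p, q, r, s }, { p, r, s, t }, S } (|σ(ℰ)| = 8).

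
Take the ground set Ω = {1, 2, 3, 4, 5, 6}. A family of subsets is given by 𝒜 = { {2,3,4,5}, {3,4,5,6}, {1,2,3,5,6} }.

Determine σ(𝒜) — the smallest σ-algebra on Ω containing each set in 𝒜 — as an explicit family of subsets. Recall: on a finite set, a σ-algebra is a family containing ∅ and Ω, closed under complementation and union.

Begin from { {}, {2,3,4,5}, {3,4,5,6}, {1,2,3,5,6}, Ω } (that is, 𝒜 plus ∅ and Ω).
Pass 1 adds 4:
  {4}  = complement {1,2,3,5,6}
  {1,2}  = complement {3,4,5,6}
  {1,6}  = complement {2,3,4,5}
  {2,3,4,5,6}  = {3,4,5,6} ∪ {2,3,4,5}
  — 9 sets.
Pass 2: +6 →
  {1}  = complement {2,3,4,5,6}
  {1,2,4}  = {1,2} ∪ {4}
  {1,2,6}  = {1,2} ∪ {1,6}
  {1,4,6}  = {1,6} ∪ {4}
  {1,2,3,4,5}  = {1,2} ∪ {2,3,4,5}
  {1,3,4,5,6}  = {3,4,5,6} ∪ {1,6}
  — 15 sets.
Pass 3 (7 new):
  {2}  = complement {1,3,4,5,6}
  {6}  = complement {1,2,3,4,5}
  {1,4}  = {1} ∪ {4}
  {2,3,5}  = complement {1,4,6}
  {3,4,5}  = complement {1,2,6}
  {3,5,6}  = complement {1,2,4}
  {1,2,4,6}  = {1,2} ∪ {1,4,6}
  — 22 sets.
Pass 4: 8 new —
  {2,4}  = {2} ∪ {4}
  {2,6}  = {2} ∪ {6}
  {3,5}  = complement {1,2,4,6}
  {4,6}  = {6} ∪ {4}
  {1,2,3,5}  = {1,2} ∪ {2,3,5}
  {1,3,4,5}  = {3,4,5} ∪ {1,4}
  {1,3,5,6}  = {1,6} ∪ {3,5,6}
  {2,3,5,6}  = complement {1,4}
  — 30 sets.
Pass 5: +2 →
  {1,3,5}  = {1} ∪ {3,5}
  {2,4,6}  = {2} ∪ {4,6}
  — 32 sets.
After Pass 6 the family is unchanged; done.

Therefore σ(𝒜) = { {}, {1}, {2}, {4}, {6}, {1,2}, {1,4}, {1,6}, {2,4}, {2,6}, {3,5}, {4,6}, {1,2,4}, {1,2,6}, {1,3,5}, {1,4,6}, {2,3,5}, {2,4,6}, {3,4,5}, {3,5,6}, {1,2,3,5}, {1,2,4,6}, {1,3,4,5}, {1,3,5,6}, {2,3,4,5}, {2,3,5,6}, {3,4,5,6}, {1,2,3,4,5}, {1,2,3,5,6}, {1,3,4,5,6}, {2,3,4,5,6}, Ω } (|σ(𝒜)| = 32).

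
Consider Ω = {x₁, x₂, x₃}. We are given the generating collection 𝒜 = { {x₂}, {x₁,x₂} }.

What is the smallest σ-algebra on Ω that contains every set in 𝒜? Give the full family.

Seed the family with 𝒜 together with ∅ and Ω: { ∅, {x₂}, {x₁,x₂}, Ω }.
Iteration 1 adds 2:
  {x₃}  = complement {x₁,x₂}
  {x₁,x₃}  = complement {x₂}
  — 6 sets.
Iteration 2. New:
  {x₂,x₃}  = {x₃} ∪ {x₂}
  — 7 sets.
Iteration 3 (1 new):
  {x₁}  = complement {x₂,x₃}
  — 8 sets.
Iteration 4: stable.

σ(𝒜) = { ∅, {x₁}, {x₂}, {x₃}, {x₁,x₂}, {x₁,x₃}, {x₂,x₃}, Ω }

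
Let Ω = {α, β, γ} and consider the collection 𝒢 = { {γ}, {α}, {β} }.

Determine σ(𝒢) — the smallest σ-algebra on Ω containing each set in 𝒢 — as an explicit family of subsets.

σ(𝒢) (8 sets): { ∅, {α}, {β}, {γ}, {α, β}, {α, γ}, {β, γ}, Ω }

Working:
Take S₀ = 𝒢 ∪ {∅, Ω} = { ∅, {α}, {β}, {γ}, Ω }.
Round 1: +3 →
  {α, β}  = complement {γ}
  {α, γ}  = complement {β}
  {β, γ}  = complement {α}
  (now 8)
Round 2: closed — nothing new.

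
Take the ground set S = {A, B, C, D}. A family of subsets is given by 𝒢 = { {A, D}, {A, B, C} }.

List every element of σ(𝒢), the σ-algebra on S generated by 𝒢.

Answer: σ(𝒢) = { {}, {A}, {D}, {A, D}, {B, C}, {A, B, C}, {B, C, D}, S }

Trace:
Take S₀ = 𝒢 ∪ {∅, S} = { {}, {A, D}, {A, B, C}, S }.
Iteration 1. New:
  {D}  = complement {A, B, C}
  {B, C}  = complement {A, D}
  |family| = 6
Iteration 2: 1 new —
  {B, C, D}  = {B, C} ∪ {D}
  |family| = 7
Iteration 3: 1 new —
  {A}  = complement {B, C, D}
  |family| = 8
After Iteration 4 the family is unchanged; done.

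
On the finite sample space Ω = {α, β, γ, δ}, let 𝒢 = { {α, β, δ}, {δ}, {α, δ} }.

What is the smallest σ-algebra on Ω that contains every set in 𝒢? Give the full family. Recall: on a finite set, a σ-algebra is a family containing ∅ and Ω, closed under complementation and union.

Answer: σ(𝒢) = { {}, {α}, {β}, {γ}, {δ}, {α, β}, {α, γ}, {α, δ}, {β, γ}, {β, δ}, {γ, δ}, {α, β, γ}, {α, β, δ}, {α, γ, δ}, {β, γ, δ}, Ω }

Trace:
Start: 𝒢 ∪ {∅, Ω} = { {}, {δ}, {α, δ}, {α, β, δ}, Ω }.
Step 1. New:
  {γ}  = complement {α, β, δ}
  {β, γ}  = complement {α, δ}
  {α, β, γ}  = complement {δ}
  — 8 sets.
Step 2 (3 new):
  {γ, δ}  = {δ} ∪ {γ}
  {α, γ, δ}  = {γ} ∪ {α, δ}
  {β, γ, δ}  = {δ} ∪ {β, γ}
  — 11 sets.
Step 3. New:
  {α}  = complement {β, γ, δ}
  {β}  = complement {α, γ, δ}
  {α, β}  = complement {γ, δ}
  — 14 sets.
Step 4 adds 2:
  {α, γ}  = {γ} ∪ {α}
  {β, δ}  = {δ} ∪ {β}
  — 16 sets.
Step 5: no new sets; the family is a σ-algebra.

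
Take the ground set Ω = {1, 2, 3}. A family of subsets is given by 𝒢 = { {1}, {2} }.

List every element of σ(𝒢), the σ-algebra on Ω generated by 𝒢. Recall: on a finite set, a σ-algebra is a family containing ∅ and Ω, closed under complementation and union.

Seed the family with 𝒢 together with ∅ and Ω: { {}, {1}, {2}, Ω }.
Pass 1 adds 3:
  {1,2}  = {1} ∪ {2}
  {1,3}  = Ω∖{2}
  {2,3}  = Ω∖{1}
  (now 7)
Pass 2: +1 →
  {3}  = Ω∖{1,2}
  (now 8)
Pass 3: closed — nothing new.

|σ(𝒢)| = 8.  σ(𝒢) = { {}, {1}, {2}, {3}, {1,2}, {1,3}, {2,3}, Ω }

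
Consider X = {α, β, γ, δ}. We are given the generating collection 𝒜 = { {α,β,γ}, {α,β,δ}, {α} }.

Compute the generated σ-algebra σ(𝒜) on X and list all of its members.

Answer: σ(𝒜) = { {}, {α}, {β}, {γ}, {δ}, {α,β}, {α,γ}, {α,δ}, {β,γ}, {β,δ}, {γ,δ}, {α,β,γ}, {α,β,δ}, {α,γ,δ}, {β,γ,δ}, X }

Check:
Seed the family with 𝒜 together with ∅ and X: { {}, {α}, {α,β,γ}, {α,β,δ}, X }.
Step 1. New:
  {γ}  = complement {α,β,δ}
  {δ}  = complement {α,β,γ}
  {β,γ,δ}  = complement {α}
  [8 total]
Step 2: +3 →
  {α,γ}  = {γ} ∪ {α}
  {α,δ}  = {δ} ∪ {α}
  {γ,δ}  = {δ} ∪ {γ}
  [11 total]
Step 3: 4 new —
  {α,β}  = complement {γ,δ}
  {β,γ}  = complement {α,δ}
  {β,δ}  = complement {α,γ}
  {α,γ,δ}  = {γ} ∪ {α,δ}
  [15 total]
Step 4. New:
  {β}  = complement {α,γ,δ}
  [16 total]
Step 5: closed — nothing new.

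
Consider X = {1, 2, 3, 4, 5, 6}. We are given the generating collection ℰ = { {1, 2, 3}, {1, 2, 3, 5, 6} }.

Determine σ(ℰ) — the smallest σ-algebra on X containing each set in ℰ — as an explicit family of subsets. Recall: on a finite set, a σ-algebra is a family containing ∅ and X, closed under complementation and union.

Begin from { {}, {1, 2, 3}, {1, 2, 3, 5, 6}, X } (that is, ℰ plus ∅ and X).
Round 1 adds 2:
  {4}  = complement {1, 2, 3, 5, 6}
  {4, 5, 6}  = complement {1, 2, 3}
  — 6 sets.
Round 2 (1 new):
  {1, 2, 3, 4}  = {1, 2, 3} ∪ {4}
  — 7 sets.
Round 3 adds 1:
  {5, 6}  = complement {1, 2, 3, 4}
  — 8 sets.
Round 4 adds nothing — fixpoint reached.

Therefore σ(ℰ) = { {}, {4}, {5, 6}, {1, 2, 3}, {4, 5, 6}, {1, 2, 3, 4}, {1, 2, 3, 5, 6}, X } (|σ(ℰ)| = 8).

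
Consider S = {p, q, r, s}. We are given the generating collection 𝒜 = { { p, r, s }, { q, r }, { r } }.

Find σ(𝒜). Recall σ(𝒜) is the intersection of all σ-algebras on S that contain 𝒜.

Seed the family with 𝒜 together with ∅ and S: { {}, { r }, { q, r }, { p, r, s }, S }.
Round 1: +3 →
  { q }  = { p, r, s }ᶜ
  { p, s }  = { q, r }ᶜ
  { p, q, s }  = { r }ᶜ
Round 2: stable.

Hence σ(𝒜) has 8 members: { {}, { q }, { r }, { p, s }, { q, r }, { p, q, s }, { p, r, s }, S }.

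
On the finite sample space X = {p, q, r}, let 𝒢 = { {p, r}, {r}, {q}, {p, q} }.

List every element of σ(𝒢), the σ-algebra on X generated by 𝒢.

|σ(𝒢)| = 8.  σ(𝒢) = { {}, {p}, {q}, {r}, {p, q}, {p, r}, {q, r}, X }

Check:
Initial family (6 sets): { {}, {q}, {r}, {p, q}, {p, r}, X }.
Pass 1 (1 new):
  {q, r}  = {r} ∪ {q}
Pass 2: 1 new —
  {p}  = ᶜ of {q, r}
Pass 3: already closed under ᶜ and ∪.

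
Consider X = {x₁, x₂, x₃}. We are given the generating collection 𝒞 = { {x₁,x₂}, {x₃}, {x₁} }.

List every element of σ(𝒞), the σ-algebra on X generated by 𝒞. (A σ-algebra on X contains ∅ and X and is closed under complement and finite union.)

Start: 𝒞 ∪ {∅, X} = { {}, {x₁}, {x₃}, {x₁,x₂}, X }.
Round 1 (2 new):
  {x₁,x₃}  = {x₃} ∪ {x₁}
  {x₂,x₃}  = X∖{x₁}
  — 7 sets.
Round 2 adds 1:
  {x₂}  = X∖{x₁,x₃}
  — 8 sets.
Round 3: stable.

σ(𝒞) = { {}, {x₁}, {x₂}, {x₃}, {x₁,x₂}, {x₁,x₃}, {x₂,x₃}, X }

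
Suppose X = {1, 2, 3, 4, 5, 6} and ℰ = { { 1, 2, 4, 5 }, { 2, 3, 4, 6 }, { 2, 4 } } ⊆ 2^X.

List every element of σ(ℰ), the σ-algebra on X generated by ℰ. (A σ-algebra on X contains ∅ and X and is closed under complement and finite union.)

Initial family (5 sets): { {}, { 2, 4 }, { 1, 2, 4, 5 }, { 2, 3, 4, 6 }, X }.
Round 1. New:
  { 1, 5 }  = X∖{ 2, 3, 4, 6 }
  { 3, 6 }  = X∖{ 1, 2, 4, 5 }
  { 1, 3, 5, 6 }  = X∖{ 2, 4 }
  — 8 sets.
Round 2: closed — nothing new.

Therefore σ(ℰ) = { {}, { 1, 5 }, { 2, 4 }, { 3, 6 }, { 1, 2, 4, 5 }, { 1, 3, 5, 6 }, { 2, 3, 4, 6 }, X } (|σ(ℰ)| = 8).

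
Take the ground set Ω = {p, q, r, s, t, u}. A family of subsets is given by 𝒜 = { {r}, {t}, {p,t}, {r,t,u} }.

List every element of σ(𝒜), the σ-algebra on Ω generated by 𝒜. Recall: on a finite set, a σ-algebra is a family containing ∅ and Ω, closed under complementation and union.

Seed the family with 𝒜 together with ∅ and Ω: { ∅, {r}, {t}, {p,t}, {r,t,u}, Ω }.
Round 1: 7 new —
  {r,t}  = {r} ∪ {t}
  {p,q,s}  = ᶜ of {r,t,u}
  {p,r,t}  = {r} ∪ {p,t}
  {p,r,t,u}  = {r,t,u} ∪ {p,t}
  {q,r,s,u}  = ᶜ of {p,t}
  {p,q,r,s,u}  = ᶜ of {t}
  {p,q,s,t,u}  = ᶜ of {r}
Round 2 (7 new):
  {q,s}  = ᶜ of {p,r,t,u}
  {q,s,u}  = ᶜ of {p,r,t}
  {p,q,r,s}  = {p,q,s} ∪ {r}
  {p,q,s,t}  = {p,q,s} ∪ {t}
  {p,q,s,u}  = ᶜ of {r,t}
  {p,q,r,s,t}  = {p,r,t} ∪ {p,q,s}
  {q,r,s,t,u}  = {t} ∪ {q,r,s,u}
Round 3 adds 8:
  {p}  = ᶜ of {q,r,s,t,u}
  {u}  = ᶜ of {p,q,r,s,t}
  {r,u}  = ᶜ of {p,q,s,t}
  {t,u}  = ᶜ of {p,q,r,s}
  {q,r,s}  = {q,s} ∪ {r}
  {q,s,t}  = {q,s} ∪ {t}
  {q,r,s,t}  = {r,t} ∪ {q,s}
  {q,s,t,u}  = {q,s,u} ∪ {t}
Round 4: +4 →
  {p,r}  = ᶜ of {q,s,t,u}
  {p,u}  = ᶜ of {q,r,s,t}
  {p,r,u}  = ᶜ of {q,s,t}
  {p,t,u}  = ᶜ of {q,r,s}
Round 5 adds nothing — fixpoint reached.

σ(𝒜) = { ∅, {p}, {r}, {t}, {u}, {p,r}, {p,t}, {p,u}, {q,s}, {r,t}, {r,u}, {t,u}, {p,q,s}, {p,r,t}, {p,r,u}, {p,t,u}, {q,r,s}, {q,s,t}, {q,s,u}, {r,t,u}, {p,q,r,s}, {p,q,s,t}, {p,q,s,u}, {p,r,t,u}, {q,r,s,t}, {q,r,s,u}, {q,s,t,u}, {p,q,r,s,t}, {p,q,r,s,u}, {p,q,s,t,u}, {q,r,s,t,u}, Ω }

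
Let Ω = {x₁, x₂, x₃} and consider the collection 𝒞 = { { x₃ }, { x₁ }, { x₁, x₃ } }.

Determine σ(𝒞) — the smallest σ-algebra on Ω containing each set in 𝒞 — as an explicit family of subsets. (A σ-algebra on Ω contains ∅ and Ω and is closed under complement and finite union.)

σ(𝒞) (8 sets): { {}, { x₁ }, { x₂ }, { x₃ }, { x₁, x₂ }, { x₁, x₃ }, { x₂, x₃ }, Ω }

Working:
Start: 𝒞 ∪ {∅, Ω} = { {}, { x₁ }, { x₃ }, { x₁, x₃ }, Ω }.
Pass 1 adds 3:
  { x₂ }  = ᶜ of { x₁, x₃ }
  { x₁, x₂ }  = ᶜ of { x₃ }
  { x₂, x₃ }  = ᶜ of { x₁ }
After Pass 2 the family is unchanged; done.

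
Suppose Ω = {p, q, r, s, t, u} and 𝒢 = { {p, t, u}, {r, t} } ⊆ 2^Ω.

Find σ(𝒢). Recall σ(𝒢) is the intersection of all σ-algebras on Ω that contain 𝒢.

Begin from { {}, {r, t}, {p, t, u}, Ω } (that is, 𝒢 plus ∅ and Ω).
Iteration 1 (3 new):
  {q, r, s}  = complement {p, t, u}
  {p, q, s, u}  = complement {r, t}
  {p, r, t, u}  = {r, t} ∪ {p, t, u}
  [7 total]
Iteration 2: +4 →
  {q, s}  = complement {p, r, t, u}
  {q, r, s, t}  = {q, r, s} ∪ {r, t}
  {p, q, r, s, u}  = {p, q, s, u} ∪ {q, r, s}
  {p, q, s, t, u}  = {p, q, s, u} ∪ {p, t, u}
  [11 total]
Iteration 3 (3 new):
  {r}  = complement {p, q, s, t, u}
  {t}  = complement {p, q, r, s, u}
  {p, u}  = complement {q, r, s, t}
  [14 total]
Iteration 4: +2 →
  {p, r, u}  = {r} ∪ {p, u}
  {q, s, t}  = {q, s} ∪ {t}
  [16 total]
Iteration 5 adds nothing — fixpoint reached.

Hence σ(𝒢) has 16 members: { {}, {r}, {t}, {p, u}, {q, s}, {r, t}, {p, r, u}, {p, t, u}, {q, r, s}, {q, s, t}, {p, q, s, u}, {p, r, t, u}, {q, r, s, t}, {p, q, r, s, u}, {p, q, s, t, u}, Ω }.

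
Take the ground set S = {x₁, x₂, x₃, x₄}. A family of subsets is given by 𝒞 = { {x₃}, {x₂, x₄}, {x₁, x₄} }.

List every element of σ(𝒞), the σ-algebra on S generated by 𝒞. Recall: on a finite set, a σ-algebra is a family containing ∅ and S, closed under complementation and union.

σ(𝒞) (16 sets): { {}, {x₁}, {x₂}, {x₃}, {x₄}, {x₁, x₂}, {x₁, x₃}, {x₁, x₄}, {x₂, x₃}, {x₂, x₄}, {x₃, x₄}, {x₁, x₂, x₃}, {x₁, x₂, x₄}, {x₁, x₃, x₄}, {x₂, x₃, x₄}, S }

Working:
Seed the family with 𝒞 together with ∅ and S: { {}, {x₃}, {x₁, x₄}, {x₂, x₄}, S }.
Iteration 1 adds 5:
  {x₁, x₃}  = S∖{x₂, x₄}
  {x₂, x₃}  = S∖{x₁, x₄}
  {x₁, x₂, x₄}  = S∖{x₃}
  {x₁, x₃, x₄}  = {x₃} ∪ {x₁, x₄}
  {x₂, x₃, x₄}  = {x₃} ∪ {x₂, x₄}
  (now 10)
Iteration 2 adds 3:
  {x₁}  = S∖{x₂, x₃, x₄}
  {x₂}  = S∖{x₁, x₃, x₄}
  {x₁, x₂, x₃}  = {x₂, x₃} ∪ {x₁, x₃}
  (now 13)
Iteration 3. New:
  {x₄}  = S∖{x₁, x₂, x₃}
  {x₁, x₂}  = {x₂} ∪ {x₁}
  (now 15)
Iteration 4: +1 →
  {x₃, x₄}  = S∖{x₁, x₂}
  (now 16)
Iteration 5: stable.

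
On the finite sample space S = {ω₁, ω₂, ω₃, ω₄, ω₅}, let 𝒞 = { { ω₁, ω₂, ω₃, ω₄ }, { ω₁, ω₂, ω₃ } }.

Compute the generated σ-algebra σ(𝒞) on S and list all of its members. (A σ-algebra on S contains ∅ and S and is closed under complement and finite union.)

Initial family (4 sets): { {}, { ω₁, ω₂, ω₃ }, { ω₁, ω₂, ω₃, ω₄ }, S }.
Step 1. New:
  { ω₅ }  = { ω₁, ω₂, ω₃, ω₄ }ᶜ
  { ω₄, ω₅ }  = { ω₁, ω₂, ω₃ }ᶜ
  (now 6)
Step 2: 1 new —
  { ω₁, ω₂, ω₃, ω₅ }  = { ω₁, ω₂, ω₃ } ∪ { ω₅ }
  (now 7)
Step 3 (1 new):
  { ω₄ }  = { ω₁, ω₂, ω₃, ω₅ }ᶜ
  (now 8)
After Step 4 the family is unchanged; done.

Hence σ(𝒞) has 8 members: { {}, { ω₄ }, { ω₅ }, { ω₄, ω₅ }, { ω₁, ω₂, ω₃ }, { ω₁, ω₂, ω₃, ω₄ }, { ω₁, ω₂, ω₃, ω₅ }, S }.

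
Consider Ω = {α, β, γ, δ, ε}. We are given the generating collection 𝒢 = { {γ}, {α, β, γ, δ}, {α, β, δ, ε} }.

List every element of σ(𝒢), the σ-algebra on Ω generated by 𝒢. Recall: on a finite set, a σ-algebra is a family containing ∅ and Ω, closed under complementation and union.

Initial family (5 sets): { ∅, {γ}, {α, β, γ, δ}, {α, β, δ, ε}, Ω }.
Step 1. New:
  {ε}  = Ω∖{α, β, γ, δ}
Step 2. New:
  {γ, ε}  = {γ} ∪ {ε}
Step 3: 1 new —
  {α, β, δ}  = Ω∖{γ, ε}
Step 4: no new sets; the family is a σ-algebra.

σ(𝒢) = { ∅, {γ}, {ε}, {γ, ε}, {α, β, δ}, {α, β, γ, δ}, {α, β, δ, ε}, Ω }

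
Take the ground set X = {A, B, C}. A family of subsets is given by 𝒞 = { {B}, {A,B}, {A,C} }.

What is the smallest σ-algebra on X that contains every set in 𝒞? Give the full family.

σ(𝒞) = { {}, {A}, {B}, {C}, {A,B}, {A,C}, {B,C}, X }

Working:
Start: 𝒞 ∪ {∅, X} = { {}, {B}, {A,B}, {A,C}, X }.
Iteration 1 adds 1:
  {C}  = complement {A,B}
  |family| = 6
Iteration 2. New:
  {B,C}  = {C} ∪ {B}
  |family| = 7
Iteration 3: 1 new —
  {A}  = complement {B,C}
  |family| = 8
Iteration 4: already closed under ᶜ and ∪.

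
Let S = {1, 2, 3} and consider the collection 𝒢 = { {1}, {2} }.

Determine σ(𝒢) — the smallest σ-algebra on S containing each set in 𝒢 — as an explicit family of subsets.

Start: 𝒢 ∪ {∅, S} = { ∅, {1}, {2}, S }.
Step 1 adds 3:
  {1,2}  = {1} ∪ {2}
  {1,3}  = {2}ᶜ
  {2,3}  = {1}ᶜ
Step 2 (1 new):
  {3}  = {1,2}ᶜ
Step 3: closed — nothing new.

Therefore σ(𝒢) = { ∅, {1}, {2}, {3}, {1,2}, {1,3}, {2,3}, S } (|σ(𝒢)| = 8).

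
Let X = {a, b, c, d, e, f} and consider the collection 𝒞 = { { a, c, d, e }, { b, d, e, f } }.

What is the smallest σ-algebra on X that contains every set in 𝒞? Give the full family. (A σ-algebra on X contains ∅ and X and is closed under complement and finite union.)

σ(𝒞) (8 sets): { {  }, { a, c }, { b, f }, { d, e }, { a, b, c, f }, { a, c, d, e }, { b, d, e, f }, X }

Trace:
Take S₀ = 𝒞 ∪ {∅, X} = { {  }, { a, c, d, e }, { b, d, e, f }, X }.
Round 1: +2 →
  { a, c }  = ᶜ of { b, d, e, f }
  { b, f }  = ᶜ of { a, c, d, e }
  (now 6)
Round 2: +1 →
  { a, b, c, f }  = { a, c } ∪ { b, f }
  (now 7)
Round 3 adds 1:
  { d, e }  = ᶜ of { a, b, c, f }
  (now 8)
Round 4: stable.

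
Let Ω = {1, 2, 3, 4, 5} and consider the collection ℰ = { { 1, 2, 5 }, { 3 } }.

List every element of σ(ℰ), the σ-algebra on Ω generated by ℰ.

σ(ℰ) (8 sets): { {}, { 3 }, { 4 }, { 3, 4 }, { 1, 2, 5 }, { 1, 2, 3, 5 }, { 1, 2, 4, 5 }, Ω }

Derivation:
Initial family (4 sets): { {}, { 3 }, { 1, 2, 5 }, Ω }.
Step 1. New:
  { 3, 4 }  = complement { 1, 2, 5 }
  { 1, 2, 3, 5 }  = { 3 } ∪ { 1, 2, 5 }
  { 1, 2, 4, 5 }  = complement { 3 }
  — 7 sets.
Step 2 adds 1:
  { 4 }  = complement { 1, 2, 3, 5 }
  — 8 sets.
Step 3: closed — nothing new.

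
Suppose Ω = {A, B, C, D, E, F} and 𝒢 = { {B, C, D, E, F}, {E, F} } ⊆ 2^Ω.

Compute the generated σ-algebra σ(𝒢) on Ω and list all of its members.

Answer: σ(𝒢) = { ∅, {A}, {E, F}, {A, E, F}, {B, C, D}, {A, B, C, D}, {B, C, D, E, F}, Ω }

Working:
Begin from { ∅, {E, F}, {B, C, D, E, F}, Ω } (that is, 𝒢 plus ∅ and Ω).
Step 1 adds 2:
  {A}  = Ω∖{B, C, D, E, F}
  {A, B, C, D}  = Ω∖{E, F}
  — 6 sets.
Step 2: 1 new —
  {A, E, F}  = {E, F} ∪ {A}
  — 7 sets.
Step 3. New:
  {B, C, D}  = Ω∖{A, E, F}
  — 8 sets.
Step 4: closed — nothing new.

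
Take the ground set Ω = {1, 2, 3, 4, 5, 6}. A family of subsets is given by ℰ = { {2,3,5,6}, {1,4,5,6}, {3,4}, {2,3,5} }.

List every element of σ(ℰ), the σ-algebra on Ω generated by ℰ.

Seed the family with ℰ together with ∅ and Ω: { {}, {3,4}, {2,3,5}, {1,4,5,6}, {2,3,5,6}, Ω }.
Round 1 adds 7:
  {1,4}  = Ω∖{2,3,5,6}
  {2,3}  = Ω∖{1,4,5,6}
  {1,4,6}  = Ω∖{2,3,5}
  {1,2,5,6}  = Ω∖{3,4}
  {2,3,4,5}  = {3,4} ∪ {2,3,5}
  {1,3,4,5,6}  = {3,4} ∪ {1,4,5,6}
  {2,3,4,5,6}  = {3,4} ∪ {2,3,5,6}
  |family| = 13
Round 2. New:
  {1}  = Ω∖{2,3,4,5,6}
  {2}  = Ω∖{1,3,4,5,6}
  {1,6}  = Ω∖{2,3,4,5}
  {1,3,4}  = {3,4} ∪ {1,4}
  {2,3,4}  = {3,4} ∪ {2,3}
  {1,2,3,4}  = {2,3} ∪ {1,4}
  {1,3,4,6}  = {3,4} ∪ {1,4,6}
  {1,2,3,4,5}  = {2,3,4,5} ∪ {1,4}
  {1,2,3,4,6}  = {1,4,6} ∪ {2,3}
  {1,2,3,5,6}  = {2,3,5} ∪ {1,2,5,6}
  {1,2,4,5,6}  = {1,4,5,6} ∪ {1,2,5,6}
  |family| = 24
Round 3: +15 →
  {3}  = Ω∖{1,2,4,5,6}
  {4}  = Ω∖{1,2,3,5,6}
  {5}  = Ω∖{1,2,3,4,6}
  {6}  = Ω∖{1,2,3,4,5}
  {1,2}  = {2} ∪ {1}
  {2,5}  = Ω∖{1,3,4,6}
  {5,6}  = Ω∖{1,2,3,4}
  {1,2,3}  = {2,3} ∪ {1}
  {1,2,4}  = {2} ∪ {1,4}
  {1,2,6}  = {1,6} ∪ {2}
  {1,5,6}  = Ω∖{2,3,4}
  {2,5,6}  = Ω∖{1,3,4}
  {1,2,3,5}  = {2,3,5} ∪ {1}
  {1,2,3,6}  = {1,6} ∪ {2,3}
  {1,2,4,6}  = {2} ∪ {1,4,6}
  |family| = 39
Round 4: +23 →
  {1,3}  = {3} ∪ {1}
  {1,5}  = {1} ∪ {5}
  {2,4}  = {2} ∪ {4}
  {2,6}  = {2} ∪ {6}
  {3,5}  = Ω∖{1,2,4,6}
  {3,6}  = {3} ∪ {6}
  {4,5}  = Ω∖{1,2,3,6}
  {4,6}  = Ω∖{1,2,3,5}
  {1,2,5}  = {1,2} ∪ {2,5}
  {1,3,6}  = {1,6} ∪ {3}
  {1,4,5}  = {1,4} ∪ {5}
  {2,3,6}  = {2,3} ∪ {6}
  {2,4,5}  = {4} ∪ {2,5}
  {3,4,5}  = Ω∖{1,2,6}
  {3,4,6}  = {3,4} ∪ {6}
  {3,5,6}  = Ω∖{1,2,4}
  {4,5,6}  = Ω∖{1,2,3}
  {1,2,4,5}  = {1,2,4} ∪ {2,5}
  {1,3,4,5}  = {1,3,4} ∪ {5}
  {1,3,5,6}  = {1,5,6} ∪ {3}
  {2,3,4,6}  = {2,3,4} ∪ {6}
  {2,4,5,6}  = {4} ∪ {2,5,6}
  {3,4,5,6}  = Ω∖{1,2}
  |family| = 62
Round 5 adds 2:
  {1,3,5}  = {1,3} ∪ {1,5}
  {2,4,6}  = {2} ∪ {4,6}
  |family| = 64
After Round 6 the family is unchanged; done.

Therefore σ(ℰ) = { {}, {1}, {2}, {3}, {4}, {5}, {6}, {1,2}, {1,3}, {1,4}, {1,5}, {1,6}, {2,3}, {2,4}, {2,5}, {2,6}, {3,4}, {3,5}, {3,6}, {4,5}, {4,6}, {5,6}, {1,2,3}, {1,2,4}, {1,2,5}, {1,2,6}, {1,3,4}, {1,3,5}, {1,3,6}, {1,4,5}, {1,4,6}, {1,5,6}, {2,3,4}, {2,3,5}, {2,3,6}, {2,4,5}, {2,4,6}, {2,5,6}, {3,4,5}, {3,4,6}, {3,5,6}, {4,5,6}, {1,2,3,4}, {1,2,3,5}, {1,2,3,6}, {1,2,4,5}, {1,2,4,6}, {1,2,5,6}, {1,3,4,5}, {1,3,4,6}, {1,3,5,6}, {1,4,5,6}, {2,3,4,5}, {2,3,4,6}, {2,3,5,6}, {2,4,5,6}, {3,4,5,6}, {1,2,3,4,5}, {1,2,3,4,6}, {1,2,3,5,6}, {1,2,4,5,6}, {1,3,4,5,6}, {2,3,4,5,6}, Ω } (|σ(ℰ)| = 64).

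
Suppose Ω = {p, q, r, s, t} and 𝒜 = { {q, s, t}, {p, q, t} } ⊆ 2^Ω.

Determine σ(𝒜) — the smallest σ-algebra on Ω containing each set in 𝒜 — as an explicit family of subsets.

Begin from { ∅, {p, q, t}, {q, s, t}, Ω } (that is, 𝒜 plus ∅ and Ω).
Pass 1 (3 new):
  {p, r}  = ᶜ of {q, s, t}
  {r, s}  = ᶜ of {p, q, t}
  {p, q, s, t}  = {p, q, t} ∪ {q, s, t}
  (now 7)
Pass 2. New:
  {r}  = ᶜ of {p, q, s, t}
  {p, r, s}  = {r, s} ∪ {p, r}
  {p, q, r, t}  = {p, q, t} ∪ {p, r}
  {q, r, s, t}  = {r, s} ∪ {q, s, t}
  (now 11)
Pass 3: 3 new —
  {p}  = ᶜ of {q, r, s, t}
  {s}  = ᶜ of {p, q, r, t}
  {q, t}  = ᶜ of {p, r, s}
  (now 14)
Pass 4: +2 →
  {p, s}  = {s} ∪ {p}
  {q, r, t}  = {r} ∪ {q, t}
  (now 16)
Pass 5 adds nothing — fixpoint reached.

Hence σ(𝒜) has 16 members: { ∅, {p}, {r}, {s}, {p, r}, {p, s}, {q, t}, {r, s}, {p, q, t}, {p, r, s}, {q, r, t}, {q, s, t}, {p, q, r, t}, {p, q, s, t}, {q, r, s, t}, Ω }.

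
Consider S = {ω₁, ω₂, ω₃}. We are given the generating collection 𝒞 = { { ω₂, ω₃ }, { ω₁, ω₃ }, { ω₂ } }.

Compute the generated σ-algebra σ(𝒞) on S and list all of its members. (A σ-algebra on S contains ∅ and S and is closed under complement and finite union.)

Answer: σ(𝒞) = { {  }, { ω₁ }, { ω₂ }, { ω₃ }, { ω₁, ω₂ }, { ω₁, ω₃ }, { ω₂, ω₃ }, S }

Derivation:
Seed the family with 𝒞 together with ∅ and S: { {  }, { ω₂ }, { ω₁, ω₃ }, { ω₂, ω₃ }, S }.
Pass 1. New:
  { ω₁ }  = { ω₂, ω₃ }ᶜ
  (now 6)
Pass 2 (1 new):
  { ω₁, ω₂ }  = { ω₂ } ∪ { ω₁ }
  (now 7)
Pass 3 adds 1:
  { ω₃ }  = { ω₁, ω₂ }ᶜ
  (now 8)
Pass 4: no new sets; the family is a σ-algebra.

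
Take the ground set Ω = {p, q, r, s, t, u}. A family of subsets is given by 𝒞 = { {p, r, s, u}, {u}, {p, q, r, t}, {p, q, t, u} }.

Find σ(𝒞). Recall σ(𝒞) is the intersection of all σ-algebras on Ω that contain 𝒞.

Start: 𝒞 ∪ {∅, Ω} = { ∅, {u}, {p, q, r, t}, {p, q, t, u}, {p, r, s, u}, Ω }.
Pass 1: 5 new —
  {q, t}  = {p, r, s, u}ᶜ
  {r, s}  = {p, q, t, u}ᶜ
  {s, u}  = {p, q, r, t}ᶜ
  {p, q, r, s, t}  = {u}ᶜ
  {p, q, r, t, u}  = {p, q, t, u} ∪ {p, q, r, t}
Pass 2: 6 new —
  {s}  = {p, q, r, t, u}ᶜ
  {q, t, u}  = {q, t} ∪ {u}
  {r, s, u}  = {r, s} ∪ {u}
  {q, r, s, t}  = {q, t} ∪ {r, s}
  {q, s, t, u}  = {q, t} ∪ {s, u}
  {p, q, s, t, u}  = {s, u} ∪ {p, q, t, u}
Pass 3: 7 new —
  {r}  = {p, q, s, t, u}ᶜ
  {p, r}  = {q, s, t, u}ᶜ
  {p, u}  = {q, r, s, t}ᶜ
  {p, q, t}  = {r, s, u}ᶜ
  {p, r, s}  = {q, t, u}ᶜ
  {q, s, t}  = {q, t} ∪ {s}
  {q, r, s, t, u}  = {q, t} ∪ {r, s, u}
Pass 4 adds 7:
  {p}  = {q, r, s, t, u}ᶜ
  {r, u}  = {u} ∪ {r}
  {p, r, u}  = {q, s, t}ᶜ
  {p, s, u}  = {p, u} ∪ {s}
  {q, r, t}  = {q, t} ∪ {r}
  {p, q, s, t}  = {p, q, t} ∪ {s}
  {q, r, t, u}  = {q, t, u} ∪ {r}
Pass 5: 1 new —
  {p, s}  = {q, r, t, u}ᶜ
Pass 6: no new sets; the family is a σ-algebra.

σ(𝒞) = { ∅, {p}, {r}, {s}, {u}, {p, r}, {p, s}, {p, u}, {q, t}, {r, s}, {r, u}, {s, u}, {p, q, t}, {p, r, s}, {p, r, u}, {p, s, u}, {q, r, t}, {q, s, t}, {q, t, u}, {r, s, u}, {p, q, r, t}, {p, q, s, t}, {p, q, t, u}, {p, r, s, u}, {q, r, s, t}, {q, r, t, u}, {q, s, t, u}, {p, q, r, s, t}, {p, q, r, t, u}, {p, q, s, t, u}, {q, r, s, t, u}, Ω }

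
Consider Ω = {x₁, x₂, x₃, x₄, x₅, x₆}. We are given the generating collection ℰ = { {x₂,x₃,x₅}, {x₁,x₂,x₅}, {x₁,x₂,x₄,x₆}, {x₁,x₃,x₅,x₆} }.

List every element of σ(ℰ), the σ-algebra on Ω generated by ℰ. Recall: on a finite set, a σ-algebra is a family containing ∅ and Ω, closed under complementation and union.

Answer: σ(ℰ) = { ∅, {x₁}, {x₂}, {x₃}, {x₄}, {x₅}, {x₆}, {x₁,x₂}, {x₁,x₃}, {x₁,x₄}, {x₁,x₅}, {x₁,x₆}, {x₂,x₃}, {x₂,x₄}, {x₂,x₅}, {x₂,x₆}, {x₃,x₄}, {x₃,x₅}, {x₃,x₆}, {x₄,x₅}, {x₄,x₆}, {x₅,x₆}, {x₁,x₂,x₃}, {x₁,x₂,x₄}, {x₁,x₂,x₅}, {x₁,x₂,x₆}, {x₁,x₃,x₄}, {x₁,x₃,x₅}, {x₁,x₃,x₆}, {x₁,x₄,x₅}, {x₁,x₄,x₆}, {x₁,x₅,x₆}, {x₂,x₃,x₄}, {x₂,x₃,x₅}, {x₂,x₃,x₆}, {x₂,x₄,x₅}, {x₂,x₄,x₆}, {x₂,x₅,x₆}, {x₃,x₄,x₅}, {x₃,x₄,x₆}, {x₃,x₅,x₆}, {x₄,x₅,x₆}, {x₁,x₂,x₃,x₄}, {x₁,x₂,x₃,x₅}, {x₁,x₂,x₃,x₆}, {x₁,x₂,x₄,x₅}, {x₁,x₂,x₄,x₆}, {x₁,x₂,x₅,x₆}, {x₁,x₃,x₄,x₅}, {x₁,x₃,x₄,x₆}, {x₁,x₃,x₅,x₆}, {x₁,x₄,x₅,x₆}, {x₂,x₃,x₄,x₅}, {x₂,x₃,x₄,x₆}, {x₂,x₃,x₅,x₆}, {x₂,x₄,x₅,x₆}, {x₃,x₄,x₅,x₆}, {x₁,x₂,x₃,x₄,x₅}, {x₁,x₂,x₃,x₄,x₆}, {x₁,x₂,x₃,x₅,x₆}, {x₁,x₂,x₄,x₅,x₆}, {x₁,x₃,x₄,x₅,x₆}, {x₂,x₃,x₄,x₅,x₆}, Ω }

Trace:
Initial family (6 sets): { ∅, {x₁,x₂,x₅}, {x₂,x₃,x₅}, {x₁,x₂,x₄,x₆}, {x₁,x₃,x₅,x₆}, Ω }.
Step 1 (7 new):
  {x₂,x₄}  = complement {x₁,x₃,x₅,x₆}
  {x₃,x₅}  = complement {x₁,x₂,x₄,x₆}
  {x₁,x₄,x₆}  = complement {x₂,x₃,x₅}
  {x₃,x₄,x₆}  = complement {x₁,x₂,x₅}
  {x₁,x₂,x₃,x₅}  = {x₁,x₂,x₅} ∪ {x₂,x₃,x₅}
  {x₁,x₂,x₃,x₅,x₆}  = {x₁,x₃,x₅,x₆} ∪ {x₁,x₂,x₅}
  {x₁,x₂,x₄,x₅,x₆}  = {x₁,x₂,x₅} ∪ {x₁,x₂,x₄,x₆}
  — 13 sets.
Step 2: +12 →
  {x₃}  = complement {x₁,x₂,x₄,x₅,x₆}
  {x₄}  = complement {x₁,x₂,x₃,x₅,x₆}
  {x₄,x₆}  = complement {x₁,x₂,x₃,x₅}
  {x₁,x₂,x₄,x₅}  = {x₁,x₂,x₅} ∪ {x₂,x₄}
  {x₁,x₃,x₄,x₆}  = {x₁,x₄,x₆} ∪ {x₃,x₄,x₆}
  {x₂,x₃,x₄,x₅}  = {x₂,x₃,x₅} ∪ {x₂,x₄}
  {x₂,x₃,x₄,x₆}  = {x₃,x₄,x₆} ∪ {x₂,x₄}
  {x₃,x₄,x₅,x₆}  = {x₃,x₅} ∪ {x₃,x₄,x₆}
  {x₁,x₂,x₃,x₄,x₅}  = {x₁,x₂,x₃,x₅} ∪ {x₂,x₄}
  {x₁,x₂,x₃,x₄,x₆}  = {x₁,x₂,x₄,x₆} ∪ {x₃,x₄,x₆}
  {x₁,x₃,x₄,x₅,x₆}  = {x₁,x₃,x₅,x₆} ∪ {x₁,x₄,x₆}
  {x₂,x₃,x₄,x₅,x₆}  = {x₂,x₃,x₅} ∪ {x₃,x₄,x₆}
  — 25 sets.
Step 3: +13 →
  {x₁}  = complement {x₂,x₃,x₄,x₅,x₆}
  {x₂}  = complement {x₁,x₃,x₄,x₅,x₆}
  {x₅}  = complement {x₁,x₂,x₃,x₄,x₆}
  {x₆}  = complement {x₁,x₂,x₃,x₄,x₅}
  {x₁,x₂}  = complement {x₃,x₄,x₅,x₆}
  {x₁,x₅}  = complement {x₂,x₃,x₄,x₆}
  {x₁,x₆}  = complement {x₂,x₃,x₄,x₅}
  {x₂,x₅}  = complement {x₁,x₃,x₄,x₆}
  {x₃,x₄}  = {x₃} ∪ {x₄}
  {x₃,x₆}  = complement {x₁,x₂,x₄,x₅}
  {x₂,x₃,x₄}  = {x₂,x₄} ∪ {x₃}
  {x₂,x₄,x₆}  = {x₄,x₆} ∪ {x₂,x₄}
  {x₃,x₄,x₅}  = {x₃,x₅} ∪ {x₄}
  — 38 sets.
Step 4 adds 26:
  {x₁,x₃}  = {x₃} ∪ {x₁}
  {x₁,x₄}  = {x₄} ∪ {x₁}
  {x₂,x₃}  = {x₂} ∪ {x₃}
  {x₂,x₆}  = {x₂} ∪ {x₆}
  {x₄,x₅}  = {x₄} ∪ {x₅}
  {x₅,x₆}  = {x₆} ∪ {x₅}
  {x₁,x₂,x₃}  = {x₁,x₂} ∪ {x₃}
  {x₁,x₂,x₄}  = {x₁,x₂} ∪ {x₄}
  {x₁,x₂,x₆}  = complement {x₃,x₄,x₅}
  {x₁,x₃,x₄}  = {x₃,x₄} ∪ {x₁}
  {x₁,x₃,x₅}  = complement {x₂,x₄,x₆}
  {x₁,x₃,x₆}  = {x₁,x₆} ∪ {x₃}
  {x₁,x₄,x₅}  = {x₄} ∪ {x₁,x₅}
  {x₁,x₅,x₆}  = complement {x₂,x₃,x₄}
  {x₂,x₃,x₆}  = {x₂} ∪ {x₃,x₆}
  {x₂,x₄,x₅}  = {x₄} ∪ {x₂,x₅}
  {x₂,x₅,x₆}  = {x₂,x₅} ∪ {x₆}
  {x₃,x₅,x₆}  = {x₃,x₅} ∪ {x₃,x₆}
  {x₄,x₅,x₆}  = {x₄,x₆} ∪ {x₅}
  {x₁,x₂,x₃,x₄}  = {x₃,x₄} ∪ {x₁,x₂}
  {x₁,x₂,x₃,x₆}  = {x₁,x₂} ∪ {x₃,x₆}
  {x₁,x₂,x₅,x₆}  = complement {x₃,x₄}
  {x₁,x₃,x₄,x₅}  = {x₃,x₄} ∪ {x₁,x₅}
  {x₁,x₄,x₅,x₆}  = {x₁,x₄,x₆} ∪ {x₁,x₅}
  {x₂,x₃,x₅,x₆}  = {x₃,x₆} ∪ {x₂,x₅}
  {x₂,x₄,x₅,x₆}  = {x₂,x₄,x₆} ∪ {x₂,x₅}
  — 64 sets.
Step 5 adds nothing — fixpoint reached.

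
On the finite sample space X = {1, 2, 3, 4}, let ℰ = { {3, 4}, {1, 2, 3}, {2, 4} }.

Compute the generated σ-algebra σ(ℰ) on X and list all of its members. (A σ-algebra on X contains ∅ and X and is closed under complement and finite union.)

σ(ℰ) (16 sets): { ∅, {1}, {2}, {3}, {4}, {1, 2}, {1, 3}, {1, 4}, {2, 3}, {2, 4}, {3, 4}, {1, 2, 3}, {1, 2, 4}, {1, 3, 4}, {2, 3, 4}, X }

Check:
Seed the family with ℰ together with ∅ and X: { ∅, {2, 4}, {3, 4}, {1, 2, 3}, X }.
Round 1: +4 →
  {4}  = complement {1, 2, 3}
  {1, 2}  = complement {3, 4}
  {1, 3}  = complement {2, 4}
  {2, 3, 4}  = {3, 4} ∪ {2, 4}
  [9 total]
Round 2: 3 new —
  {1}  = complement {2, 3, 4}
  {1, 2, 4}  = {1, 2} ∪ {4}
  {1, 3, 4}  = {3, 4} ∪ {1, 3}
  [12 total]
Round 3. New:
  {2}  = complement {1, 3, 4}
  {3}  = complement {1, 2, 4}
  {1, 4}  = {4} ∪ {1}
  [15 total]
Round 4 adds 1:
  {2, 3}  = complement {1, 4}
  [16 total]
Round 5: no new sets; the family is a σ-algebra.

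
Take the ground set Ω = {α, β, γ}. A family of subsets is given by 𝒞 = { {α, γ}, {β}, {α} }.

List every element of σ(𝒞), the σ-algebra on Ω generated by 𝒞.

|σ(𝒞)| = 8.  σ(𝒞) = { {}, {α}, {β}, {γ}, {α, β}, {α, γ}, {β, γ}, Ω }

Check:
Start: 𝒞 ∪ {∅, Ω} = { {}, {α}, {β}, {α, γ}, Ω }.
Step 1: 2 new —
  {α, β}  = {β} ∪ {α}
  {β, γ}  = {α}ᶜ
  [7 total]
Step 2: +1 →
  {γ}  = {α, β}ᶜ
  [8 total]
After Step 3 the family is unchanged; done.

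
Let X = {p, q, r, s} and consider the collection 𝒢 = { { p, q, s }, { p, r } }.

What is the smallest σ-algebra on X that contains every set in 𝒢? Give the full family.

σ(𝒢) (8 sets): { ∅, { p }, { r }, { p, r }, { q, s }, { p, q, s }, { q, r, s }, X }

Working:
Begin from { ∅, { p, r }, { p, q, s }, X } (that is, 𝒢 plus ∅ and X).
Step 1. New:
  { r }  = X∖{ p, q, s }
  { q, s }  = X∖{ p, r }
  — 6 sets.
Step 2: 1 new —
  { q, r, s }  = { r } ∪ { q, s }
  — 7 sets.
Step 3: 1 new —
  { p }  = X∖{ q, r, s }
  — 8 sets.
Step 4: stable.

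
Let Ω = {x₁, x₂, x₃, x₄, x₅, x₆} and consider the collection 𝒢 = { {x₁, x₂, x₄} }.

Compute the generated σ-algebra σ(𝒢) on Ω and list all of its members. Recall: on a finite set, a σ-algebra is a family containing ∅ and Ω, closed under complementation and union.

|σ(𝒢)| = 4.  σ(𝒢) = { ∅, {x₁, x₂, x₄}, {x₃, x₅, x₆}, Ω }

Trace:
Begin from { ∅, {x₁, x₂, x₄}, Ω } (that is, 𝒢 plus ∅ and Ω).
Iteration 1: 1 new —
  {x₃, x₅, x₆}  = {x₁, x₂, x₄}ᶜ
Iteration 2: no new sets; the family is a σ-algebra.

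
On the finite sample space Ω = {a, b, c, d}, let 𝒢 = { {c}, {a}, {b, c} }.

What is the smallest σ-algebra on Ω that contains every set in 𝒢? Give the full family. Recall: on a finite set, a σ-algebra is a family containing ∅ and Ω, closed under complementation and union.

|σ(𝒢)| = 16.  σ(𝒢) = { {}, {a}, {b}, {c}, {d}, {a, b}, {a, c}, {a, d}, {b, c}, {b, d}, {c, d}, {a, b, c}, {a, b, d}, {a, c, d}, {b, c, d}, Ω }

Check:
Seed the family with 𝒢 together with ∅ and Ω: { {}, {a}, {c}, {b, c}, Ω }.
Iteration 1. New:
  {a, c}  = {c} ∪ {a}
  {a, d}  = {b, c}ᶜ
  {a, b, c}  = {b, c} ∪ {a}
  {a, b, d}  = {c}ᶜ
  {b, c, d}  = {a}ᶜ
Iteration 2 (3 new):
  {d}  = {a, b, c}ᶜ
  {b, d}  = {a, c}ᶜ
  {a, c, d}  = {c} ∪ {a, d}
Iteration 3 adds 2:
  {b}  = {a, c, d}ᶜ
  {c, d}  = {c} ∪ {d}
Iteration 4: 1 new —
  {a, b}  = {c, d}ᶜ
Iteration 5: no new sets; the family is a σ-algebra.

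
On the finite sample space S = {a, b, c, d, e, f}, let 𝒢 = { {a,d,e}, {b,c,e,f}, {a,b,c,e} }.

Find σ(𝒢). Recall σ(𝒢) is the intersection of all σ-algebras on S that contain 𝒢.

σ(𝒢) (32 sets): { ∅, {a}, {d}, {e}, {f}, {a,d}, {a,e}, {a,f}, {b,c}, {d,e}, {d,f}, {e,f}, {a,b,c}, {a,d,e}, {a,d,f}, {a,e,f}, {b,c,d}, {b,c,e}, {b,c,f}, {d,e,f}, {a,b,c,d}, {a,b,c,e}, {a,b,c,f}, {a,d,e,f}, {b,c,d,e}, {b,c,d,f}, {b,c,e,f}, {a,b,c,d,e}, {a,b,c,d,f}, {a,b,c,e,f}, {b,c,d,e,f}, S }

Working:
Take S₀ = 𝒢 ∪ {∅, S} = { ∅, {a,d,e}, {a,b,c,e}, {b,c,e,f}, S }.
Iteration 1 (5 new):
  {a,d}  = S∖{b,c,e,f}
  {d,f}  = S∖{a,b,c,e}
  {b,c,f}  = S∖{a,d,e}
  {a,b,c,d,e}  = {a,d,e} ∪ {a,b,c,e}
  {a,b,c,e,f}  = {a,b,c,e} ∪ {b,c,e,f}
Iteration 2: +7 →
  {d}  = S∖{a,b,c,e,f}
  {f}  = S∖{a,b,c,d,e}
  {a,d,f}  = {a,d} ∪ {d,f}
  {a,d,e,f}  = {a,d,e} ∪ {d,f}
  {b,c,d,f}  = {b,c,f} ∪ {d,f}
  {a,b,c,d,f}  = {b,c,f} ∪ {a,d}
  {b,c,d,e,f}  = {d,f} ∪ {b,c,e,f}
Iteration 3 (5 new):
  {a}  = S∖{b,c,d,e,f}
  {e}  = S∖{a,b,c,d,f}
  {a,e}  = S∖{b,c,d,f}
  {b,c}  = S∖{a,d,e,f}
  {b,c,e}  = S∖{a,d,f}
Iteration 4. New:
  {a,f}  = {a} ∪ {f}
  {d,e}  = {e} ∪ {d}
  {e,f}  = {f} ∪ {e}
  {a,b,c}  = {a} ∪ {b,c}
  {a,e,f}  = {f} ∪ {a,e}
  {b,c,d}  = {b,c} ∪ {d}
  {d,e,f}  = {e} ∪ {d,f}
  {a,b,c,d}  = {a,d} ∪ {b,c}
  {a,b,c,f}  = {a} ∪ {b,c,f}
  {b,c,d,e}  = {b,c,e} ∪ {d}
Iteration 5: closed — nothing new.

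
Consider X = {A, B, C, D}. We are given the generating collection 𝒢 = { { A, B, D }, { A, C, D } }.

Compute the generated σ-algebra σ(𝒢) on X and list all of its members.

Take S₀ = 𝒢 ∪ {∅, X} = { ∅, { A, B, D }, { A, C, D }, X }.
Pass 1 (2 new):
  { B }  = ᶜ of { A, C, D }
  { C }  = ᶜ of { A, B, D }
  |family| = 6
Pass 2 adds 1:
  { B, C }  = { C } ∪ { B }
  |family| = 7
Pass 3 (1 new):
  { A, D }  = ᶜ of { B, C }
  |family| = 8
Pass 4 adds nothing — fixpoint reached.

σ(𝒢) = { ∅, { B }, { C }, { A, D }, { B, C }, { A, B, D }, { A, C, D }, X }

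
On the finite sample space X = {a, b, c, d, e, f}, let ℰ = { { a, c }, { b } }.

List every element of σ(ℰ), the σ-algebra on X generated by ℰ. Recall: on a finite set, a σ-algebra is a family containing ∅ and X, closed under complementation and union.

Seed the family with ℰ together with ∅ and X: { ∅, { b }, { a, c }, X }.
Pass 1: +3 →
  { a, b, c }  = { a, c } ∪ { b }
  { b, d, e, f }  = X∖{ a, c }
  { a, c, d, e, f }  = X∖{ b }
Pass 2 adds 1:
  { d, e, f }  = X∖{ a, b, c }
Pass 3: closed — nothing new.

|σ(ℰ)| = 8.  σ(ℰ) = { ∅, { b }, { a, c }, { a, b, c }, { d, e, f }, { b, d, e, f }, { a, c, d, e, f }, X }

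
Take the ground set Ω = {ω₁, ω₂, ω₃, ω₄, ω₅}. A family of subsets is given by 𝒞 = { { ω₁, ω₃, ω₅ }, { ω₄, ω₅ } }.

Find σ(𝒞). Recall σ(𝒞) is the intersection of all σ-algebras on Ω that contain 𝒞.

σ(𝒞) (16 sets): { {}, { ω₂ }, { ω₄ }, { ω₅ }, { ω₁, ω₃ }, { ω₂, ω₄ }, { ω₂, ω₅ }, { ω₄, ω₅ }, { ω₁, ω₂, ω₃ }, { ω₁, ω₃, ω₄ }, { ω₁, ω₃, ω₅ }, { ω₂, ω₄, ω₅ }, { ω₁, ω₂, ω₃, ω₄ }, { ω₁, ω₂, ω₃, ω₅ }, { ω₁, ω₃, ω₄, ω₅ }, Ω }

Trace:
Start: 𝒞 ∪ {∅, Ω} = { {}, { ω₄, ω₅ }, { ω₁, ω₃, ω₅ }, Ω }.
Pass 1 adds 3:
  { ω₂, ω₄ }  = Ω∖{ ω₁, ω₃, ω₅ }
  { ω₁, ω₂, ω₃ }  = Ω∖{ ω₄, ω₅ }
  { ω₁, ω₃, ω₄, ω₅ }  = { ω₁, ω₃, ω₅ } ∪ { ω₄, ω₅ }
Pass 2: 4 new —
  { ω₂ }  = Ω∖{ ω₁, ω₃, ω₄, ω₅ }
  { ω₂, ω₄, ω₅ }  = { ω₄, ω₅ } ∪ { ω₂, ω₄ }
  { ω₁, ω₂, ω₃, ω₄ }  = { ω₁, ω₂, ω₃ } ∪ { ω₂, ω₄ }
  { ω₁, ω₂, ω₃, ω₅ }  = { ω₁, ω₂, ω₃ } ∪ { ω₁, ω₃, ω₅ }
Pass 3: +3 →
  { ω₄ }  = Ω∖{ ω₁, ω₂, ω₃, ω₅ }
  { ω₅ }  = Ω∖{ ω₁, ω₂, ω₃, ω₄ }
  { ω₁, ω₃ }  = Ω∖{ ω₂, ω₄, ω₅ }
Pass 4: +2 →
  { ω₂, ω₅ }  = { ω₂ } ∪ { ω₅ }
  { ω₁, ω₃, ω₄ }  = { ω₁, ω₃ } ∪ { ω₄ }
Pass 5: stable.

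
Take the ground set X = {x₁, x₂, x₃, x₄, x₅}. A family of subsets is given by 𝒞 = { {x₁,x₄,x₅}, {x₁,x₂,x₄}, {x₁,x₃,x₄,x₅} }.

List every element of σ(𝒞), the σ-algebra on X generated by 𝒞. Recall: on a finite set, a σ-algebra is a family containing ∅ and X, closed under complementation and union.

Begin from { {}, {x₁,x₂,x₄}, {x₁,x₄,x₅}, {x₁,x₃,x₄,x₅}, X } (that is, 𝒞 plus ∅ and X).
Round 1: +4 →
  {x₂}  = complement {x₁,x₃,x₄,x₅}
  {x₂,x₃}  = complement {x₁,x₄,x₅}
  {x₃,x₅}  = complement {x₁,x₂,x₄}
  {x₁,x₂,x₄,x₅}  = {x₁,x₄,x₅} ∪ {x₁,x₂,x₄}
  — 9 sets.
Round 2. New:
  {x₃}  = complement {x₁,x₂,x₄,x₅}
  {x₂,x₃,x₅}  = {x₂} ∪ {x₃,x₅}
  {x₁,x₂,x₃,x₄}  = {x₁,x₂,x₄} ∪ {x₂,x₃}
  — 12 sets.
Round 3 adds 2:
  {x₅}  = complement {x₁,x₂,x₃,x₄}
  {x₁,x₄}  = complement {x₂,x₃,x₅}
  — 14 sets.
Round 4 adds 2:
  {x₂,x₅}  = {x₂} ∪ {x₅}
  {x₁,x₃,x₄}  = {x₃} ∪ {x₁,x₄}
  — 16 sets.
After Round 5 the family is unchanged; done.

Therefore σ(𝒞) = { {}, {x₂}, {x₃}, {x₅}, {x₁,x₄}, {x₂,x₃}, {x₂,x₅}, {x₃,x₅}, {x₁,x₂,x₄}, {x₁,x₃,x₄}, {x₁,x₄,x₅}, {x₂,x₃,x₅}, {x₁,x₂,x₃,x₄}, {x₁,x₂,x₄,x₅}, {x₁,x₃,x₄,x₅}, X } (|σ(𝒞)| = 16).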